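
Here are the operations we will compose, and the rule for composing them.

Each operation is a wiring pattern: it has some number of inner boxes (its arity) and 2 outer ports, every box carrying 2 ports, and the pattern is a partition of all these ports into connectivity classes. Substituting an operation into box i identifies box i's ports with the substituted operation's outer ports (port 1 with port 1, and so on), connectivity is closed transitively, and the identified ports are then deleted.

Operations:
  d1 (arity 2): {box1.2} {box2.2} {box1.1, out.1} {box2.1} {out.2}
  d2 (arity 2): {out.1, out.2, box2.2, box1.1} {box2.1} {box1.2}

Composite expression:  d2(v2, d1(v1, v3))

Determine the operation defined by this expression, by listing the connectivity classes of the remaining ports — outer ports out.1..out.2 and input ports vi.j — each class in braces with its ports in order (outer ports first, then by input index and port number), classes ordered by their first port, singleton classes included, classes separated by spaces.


Reachability decides: close wires over d2-identified ports.
d1 over (v1, v3) gives {out.1, v1.1} {out.2} {v1.2} {v3.1} {v3.2}, out.j being that stage's outer ports
d2 over (v2, v1, v3) gives {out.1, out.2, v2.1} {v1.1} {v1.2} {v2.2} {v3.1} {v3.2}, out.j being that stage's outer ports

{out.1, out.2, v2.1} {v1.1} {v1.2} {v2.2} {v3.1} {v3.2}


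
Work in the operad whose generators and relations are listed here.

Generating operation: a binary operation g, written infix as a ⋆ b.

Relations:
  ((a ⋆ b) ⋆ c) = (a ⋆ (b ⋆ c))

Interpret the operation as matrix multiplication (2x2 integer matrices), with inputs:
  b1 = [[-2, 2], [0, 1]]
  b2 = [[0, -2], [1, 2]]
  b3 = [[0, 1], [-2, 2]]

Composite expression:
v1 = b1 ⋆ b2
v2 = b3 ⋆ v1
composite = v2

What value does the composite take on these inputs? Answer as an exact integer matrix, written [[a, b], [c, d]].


(b1 ⋆ b2) = [[2, 8], [1, 2]]
(b3 ⋆ (b1 ⋆ b2)) = [[1, 2], [-2, -12]]

[[1, 2], [-2, -12]]


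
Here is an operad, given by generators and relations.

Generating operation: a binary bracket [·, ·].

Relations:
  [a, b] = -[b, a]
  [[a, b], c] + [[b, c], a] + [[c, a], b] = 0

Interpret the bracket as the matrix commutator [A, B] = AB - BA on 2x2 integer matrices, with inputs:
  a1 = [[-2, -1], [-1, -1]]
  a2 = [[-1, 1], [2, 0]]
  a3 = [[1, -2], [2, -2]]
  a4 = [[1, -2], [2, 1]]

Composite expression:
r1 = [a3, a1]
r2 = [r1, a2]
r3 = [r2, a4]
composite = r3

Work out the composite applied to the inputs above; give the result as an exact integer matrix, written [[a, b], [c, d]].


[[-28, 44], [44, 28]]

[a3, a1] = [[4, -5], [1, -4]]
[[a3, a1], a2] = [[-11, 3], [-17, 11]]
[[[a3, a1], a2], a4] = [[-28, 44], [44, 28]]


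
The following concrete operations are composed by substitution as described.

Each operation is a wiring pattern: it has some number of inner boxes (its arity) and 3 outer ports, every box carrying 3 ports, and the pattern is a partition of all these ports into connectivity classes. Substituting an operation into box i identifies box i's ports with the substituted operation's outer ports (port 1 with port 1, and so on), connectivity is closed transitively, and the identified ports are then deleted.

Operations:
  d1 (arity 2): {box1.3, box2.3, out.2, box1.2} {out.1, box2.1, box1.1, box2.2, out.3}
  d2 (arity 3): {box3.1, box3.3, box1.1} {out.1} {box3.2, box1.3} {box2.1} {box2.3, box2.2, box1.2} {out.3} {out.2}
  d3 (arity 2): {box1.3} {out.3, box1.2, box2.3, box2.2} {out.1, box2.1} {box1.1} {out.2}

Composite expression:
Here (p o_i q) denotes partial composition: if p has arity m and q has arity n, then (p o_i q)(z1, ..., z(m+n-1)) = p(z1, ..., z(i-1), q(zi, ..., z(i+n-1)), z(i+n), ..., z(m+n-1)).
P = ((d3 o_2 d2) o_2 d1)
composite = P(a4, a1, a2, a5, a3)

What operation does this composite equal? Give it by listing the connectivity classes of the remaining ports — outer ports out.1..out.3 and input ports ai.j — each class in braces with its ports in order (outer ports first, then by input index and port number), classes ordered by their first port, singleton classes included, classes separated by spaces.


{out.1} {out.2} {out.3, a4.2} {a1.1, a2.1, a2.2, a3.1, a3.2, a3.3} {a1.2, a1.3, a2.3, a5.2, a5.3} {a4.1} {a4.3} {a5.1}


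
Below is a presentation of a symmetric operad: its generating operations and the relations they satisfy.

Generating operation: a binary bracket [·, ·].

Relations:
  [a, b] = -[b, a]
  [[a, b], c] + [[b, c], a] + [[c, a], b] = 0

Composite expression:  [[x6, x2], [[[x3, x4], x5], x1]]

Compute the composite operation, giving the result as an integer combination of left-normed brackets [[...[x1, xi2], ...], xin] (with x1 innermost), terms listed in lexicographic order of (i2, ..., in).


A multilinear Lie element is pinned by x1-initial words (x1 innermost).
Composite bracket: [[x6, x2], [[[x3, x4], x5], x1]]
Expanding via [a, b] = ab - ba: 32 signed words (2^5 = 32).
Keep just the words that open with x1:
  the word x1x3x4x5x2x6 carries sign -1 and contributes -[[[[[x1, x3], x4], x5], x2], x6]
  the word x1x3x4x5x6x2 carries sign +1 and contributes +[[[[[x1, x3], x4], x5], x6], x2]
  the word x1x4x3x5x2x6 carries sign +1 and contributes +[[[[[x1, x4], x3], x5], x2], x6]
  the word x1x4x3x5x6x2 carries sign -1 and contributes -[[[[[x1, x4], x3], x5], x6], x2]
  the word x1x5x3x4x2x6 carries sign +1 and contributes +[[[[[x1, x5], x3], x4], x2], x6]
  the word x1x5x3x4x6x2 carries sign -1 and contributes -[[[[[x1, x5], x3], x4], x6], x2]
  the word x1x5x4x3x2x6 carries sign -1 and contributes -[[[[[x1, x5], x4], x3], x2], x6]
  the word x1x5x4x3x6x2 carries sign +1 and contributes +[[[[[x1, x5], x4], x3], x6], x2]

-[[[[[x1, x3], x4], x5], x2], x6] + [[[[[x1, x3], x4], x5], x6], x2] + [[[[[x1, x4], x3], x5], x2], x6] - [[[[[x1, x4], x3], x5], x6], x2] + [[[[[x1, x5], x3], x4], x2], x6] - [[[[[x1, x5], x3], x4], x6], x2] - [[[[[x1, x5], x4], x3], x2], x6] + [[[[[x1, x5], x4], x3], x6], x2]


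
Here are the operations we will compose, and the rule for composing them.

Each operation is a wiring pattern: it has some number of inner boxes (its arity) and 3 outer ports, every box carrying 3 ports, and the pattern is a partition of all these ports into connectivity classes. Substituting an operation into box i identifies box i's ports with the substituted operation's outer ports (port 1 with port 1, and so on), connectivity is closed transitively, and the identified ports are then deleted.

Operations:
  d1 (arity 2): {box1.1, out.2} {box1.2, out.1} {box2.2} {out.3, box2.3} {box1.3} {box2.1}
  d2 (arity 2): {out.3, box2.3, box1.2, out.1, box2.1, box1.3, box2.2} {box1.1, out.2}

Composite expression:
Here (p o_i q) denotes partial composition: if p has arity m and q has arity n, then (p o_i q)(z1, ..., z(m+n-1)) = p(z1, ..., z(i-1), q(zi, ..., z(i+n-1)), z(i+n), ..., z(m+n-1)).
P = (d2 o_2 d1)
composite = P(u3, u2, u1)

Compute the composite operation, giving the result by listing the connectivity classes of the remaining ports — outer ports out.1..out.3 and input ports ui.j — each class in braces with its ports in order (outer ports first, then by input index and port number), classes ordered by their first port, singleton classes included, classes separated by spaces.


{out.1, out.3, u1.3, u2.1, u2.2, u3.2, u3.3} {out.2, u3.1} {u1.1} {u1.2} {u2.3}

Treat the ports identified at d2 as solder joints: merge, then drop.
after d1, the pattern on (u2, u1) reads {out.1, u2.2} {out.2, u2.1} {out.3, u1.3} {u1.1} {u1.2} {u2.3} (out.j = its outer ports)
after d2, the pattern on (u3, u2, u1) reads {out.1, out.3, u1.3, u2.1, u2.2, u3.2, u3.3} {out.2, u3.1} {u1.1} {u1.2} {u2.3} (out.j = its outer ports)


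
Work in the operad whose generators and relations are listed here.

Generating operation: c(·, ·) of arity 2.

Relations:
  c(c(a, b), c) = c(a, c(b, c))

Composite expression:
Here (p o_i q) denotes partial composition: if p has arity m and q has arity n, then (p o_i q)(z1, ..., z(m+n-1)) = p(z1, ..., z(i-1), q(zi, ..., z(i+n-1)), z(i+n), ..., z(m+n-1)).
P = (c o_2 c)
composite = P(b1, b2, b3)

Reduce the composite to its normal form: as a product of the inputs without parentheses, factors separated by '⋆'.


b1 ⋆ b2 ⋆ b3


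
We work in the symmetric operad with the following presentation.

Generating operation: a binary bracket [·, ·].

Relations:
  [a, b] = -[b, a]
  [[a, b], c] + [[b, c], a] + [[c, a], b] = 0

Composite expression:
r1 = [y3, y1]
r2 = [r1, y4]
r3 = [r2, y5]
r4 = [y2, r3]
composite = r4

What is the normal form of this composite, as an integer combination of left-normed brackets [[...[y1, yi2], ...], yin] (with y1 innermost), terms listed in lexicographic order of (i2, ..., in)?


[[[[y1, y3], y4], y5], y2]

Expand each bracket as ab - ba; the y1-initial words give the coefficients.
Composite bracket: [y2, [[[y3, y1], y4], y5]]
The bracket unfolds into 16 signed words via [a, b] = ab - ba (2^4 = 16).
The y1-initial words carry the normal form:
  sign of y1y3y4y5y2 is +1, so it contributes +[[[[y1, y3], y4], y5], y2]


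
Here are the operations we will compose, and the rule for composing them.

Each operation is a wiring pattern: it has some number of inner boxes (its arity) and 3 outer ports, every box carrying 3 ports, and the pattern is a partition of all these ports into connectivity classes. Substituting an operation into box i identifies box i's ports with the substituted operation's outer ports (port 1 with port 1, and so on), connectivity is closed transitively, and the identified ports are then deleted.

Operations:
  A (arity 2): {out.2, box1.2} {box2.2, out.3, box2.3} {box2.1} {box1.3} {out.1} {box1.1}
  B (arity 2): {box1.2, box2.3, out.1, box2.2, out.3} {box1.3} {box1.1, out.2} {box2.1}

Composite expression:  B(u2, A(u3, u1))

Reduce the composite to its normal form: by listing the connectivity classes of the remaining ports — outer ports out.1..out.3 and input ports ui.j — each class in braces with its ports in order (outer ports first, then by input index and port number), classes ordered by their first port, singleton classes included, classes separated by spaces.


{out.1, out.3, u1.2, u1.3, u2.2, u3.2} {out.2, u2.1} {u1.1} {u2.3} {u3.1} {u3.3}

Substituting into B glues patterns; closure does the rest.
composing A on (u3, u1), with out.j its own outer ports: {out.1} {out.2, u3.2} {out.3, u1.2, u1.3} {u1.1} {u3.1} {u3.3}
composing B on (u2, u3, u1), with out.j its own outer ports: {out.1, out.3, u1.2, u1.3, u2.2, u3.2} {out.2, u2.1} {u1.1} {u2.3} {u3.1} {u3.3}


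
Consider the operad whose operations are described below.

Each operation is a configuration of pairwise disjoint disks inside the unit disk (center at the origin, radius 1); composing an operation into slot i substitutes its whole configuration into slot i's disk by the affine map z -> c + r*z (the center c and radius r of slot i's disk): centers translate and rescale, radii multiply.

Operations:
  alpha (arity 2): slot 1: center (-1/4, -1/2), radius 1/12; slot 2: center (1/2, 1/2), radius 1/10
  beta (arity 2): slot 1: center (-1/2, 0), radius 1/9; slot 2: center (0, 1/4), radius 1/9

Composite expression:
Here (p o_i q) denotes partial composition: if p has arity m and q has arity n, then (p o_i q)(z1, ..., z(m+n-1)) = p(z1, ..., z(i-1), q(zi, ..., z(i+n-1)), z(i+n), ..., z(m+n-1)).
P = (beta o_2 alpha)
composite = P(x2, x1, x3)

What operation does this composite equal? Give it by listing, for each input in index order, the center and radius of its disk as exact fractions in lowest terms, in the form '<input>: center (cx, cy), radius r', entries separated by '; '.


Follow each x-input down from beta: c' goes to c + r*c', radius to r*r'.
x2: after 1 affine step, its disk has center (-1/2, 0), radius 1/9
x1: after 2 affine steps, its disk has center (-1/36, 7/36), radius 1/108
x3: after 2 affine steps, its disk has center (1/18, 11/36), radius 1/90

x1: center (-1/36, 7/36), radius 1/108; x2: center (-1/2, 0), radius 1/9; x3: center (1/18, 11/36), radius 1/90


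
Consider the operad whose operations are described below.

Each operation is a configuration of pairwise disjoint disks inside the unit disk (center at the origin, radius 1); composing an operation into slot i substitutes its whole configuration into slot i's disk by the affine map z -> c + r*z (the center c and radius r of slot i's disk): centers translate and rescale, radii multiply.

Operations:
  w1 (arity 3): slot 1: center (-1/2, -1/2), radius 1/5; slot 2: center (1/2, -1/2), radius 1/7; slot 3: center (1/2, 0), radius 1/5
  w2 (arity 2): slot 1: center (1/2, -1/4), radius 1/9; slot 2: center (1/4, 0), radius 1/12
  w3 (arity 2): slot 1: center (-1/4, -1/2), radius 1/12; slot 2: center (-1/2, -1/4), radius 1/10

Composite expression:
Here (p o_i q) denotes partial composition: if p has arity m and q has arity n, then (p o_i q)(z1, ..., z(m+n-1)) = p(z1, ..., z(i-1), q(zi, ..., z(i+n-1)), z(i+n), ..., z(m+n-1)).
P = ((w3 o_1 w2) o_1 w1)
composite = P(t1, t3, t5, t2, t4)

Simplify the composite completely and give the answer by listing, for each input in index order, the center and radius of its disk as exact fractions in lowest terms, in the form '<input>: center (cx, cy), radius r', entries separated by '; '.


Below w3, radii multiply path by path; the t-disk centers shift.
t1 passes through 3 substitutions, ending at center (-23/108, -227/432), radius 1/540
t3 passes through 3 substitutions, ending at center (-11/54, -227/432), radius 1/756
t5 passes through 3 substitutions, ending at center (-11/54, -25/48), radius 1/540
t2 passes through 2 substitutions, ending at center (-11/48, -1/2), radius 1/144
t4 passes through 1 substitution, ending at center (-1/2, -1/4), radius 1/10

t1: center (-23/108, -227/432), radius 1/540; t2: center (-11/48, -1/2), radius 1/144; t3: center (-11/54, -227/432), radius 1/756; t4: center (-1/2, -1/4), radius 1/10; t5: center (-11/54, -25/48), radius 1/540


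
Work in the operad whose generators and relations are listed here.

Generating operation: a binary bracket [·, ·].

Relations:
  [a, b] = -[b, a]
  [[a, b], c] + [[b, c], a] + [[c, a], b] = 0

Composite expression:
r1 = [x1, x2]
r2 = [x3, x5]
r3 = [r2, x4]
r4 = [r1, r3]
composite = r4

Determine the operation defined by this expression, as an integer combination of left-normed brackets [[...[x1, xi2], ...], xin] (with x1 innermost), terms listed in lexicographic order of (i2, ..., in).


[[[[x1, x2], x3], x5], x4] - [[[[x1, x2], x4], x3], x5] + [[[[x1, x2], x4], x5], x3] - [[[[x1, x2], x5], x3], x4]

Left-normed coefficients sit on the x1-initial expansion words.
Composite bracket: [[x1, x2], [[x3, x5], x4]]
Each bracket splits as ab - ba, giving 16 signed words (2^4 = 16).
Coefficients come from the x1-initial words:
  x1x2x3x5x4 (sign +1) contributes +[[[[x1, x2], x3], x5], x4]
  x1x2x4x3x5 (sign -1) contributes -[[[[x1, x2], x4], x3], x5]
  x1x2x4x5x3 (sign +1) contributes +[[[[x1, x2], x4], x5], x3]
  x1x2x5x3x4 (sign -1) contributes -[[[[x1, x2], x5], x3], x4]


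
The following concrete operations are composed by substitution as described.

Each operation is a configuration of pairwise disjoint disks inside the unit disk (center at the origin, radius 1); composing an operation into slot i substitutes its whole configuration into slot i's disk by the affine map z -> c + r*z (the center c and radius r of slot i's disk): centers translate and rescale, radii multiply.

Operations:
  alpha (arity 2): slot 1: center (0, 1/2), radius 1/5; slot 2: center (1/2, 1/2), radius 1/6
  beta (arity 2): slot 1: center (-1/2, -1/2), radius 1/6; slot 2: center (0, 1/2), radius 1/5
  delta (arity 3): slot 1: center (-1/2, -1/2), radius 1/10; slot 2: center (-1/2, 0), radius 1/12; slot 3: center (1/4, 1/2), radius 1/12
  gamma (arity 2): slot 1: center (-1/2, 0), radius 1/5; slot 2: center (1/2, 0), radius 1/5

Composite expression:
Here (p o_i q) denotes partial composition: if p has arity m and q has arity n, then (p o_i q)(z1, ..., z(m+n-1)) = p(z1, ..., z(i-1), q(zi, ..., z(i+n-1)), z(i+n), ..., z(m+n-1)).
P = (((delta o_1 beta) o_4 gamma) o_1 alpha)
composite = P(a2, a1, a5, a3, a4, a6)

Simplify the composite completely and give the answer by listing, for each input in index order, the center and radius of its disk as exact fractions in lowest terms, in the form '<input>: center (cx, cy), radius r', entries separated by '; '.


a1: center (-13/24, -13/24), radius 1/360; a2: center (-11/20, -13/24), radius 1/300; a3: center (-1/2, 0), radius 1/12; a4: center (5/24, 1/2), radius 1/60; a5: center (-1/2, -9/20), radius 1/50; a6: center (7/24, 1/2), radius 1/60

Affine substitution under delta: radii multiply and a-centers shift.
input a2: applying the 3 nested substitutions gives center (-11/20, -13/24), radius 1/300
input a1: applying the 3 nested substitutions gives center (-13/24, -13/24), radius 1/360
input a5: applying the 2 nested substitutions gives center (-1/2, -9/20), radius 1/50
input a3: applying the 1 nested substitution gives center (-1/2, 0), radius 1/12
input a4: applying the 2 nested substitutions gives center (5/24, 1/2), radius 1/60
input a6: applying the 2 nested substitutions gives center (7/24, 1/2), radius 1/60


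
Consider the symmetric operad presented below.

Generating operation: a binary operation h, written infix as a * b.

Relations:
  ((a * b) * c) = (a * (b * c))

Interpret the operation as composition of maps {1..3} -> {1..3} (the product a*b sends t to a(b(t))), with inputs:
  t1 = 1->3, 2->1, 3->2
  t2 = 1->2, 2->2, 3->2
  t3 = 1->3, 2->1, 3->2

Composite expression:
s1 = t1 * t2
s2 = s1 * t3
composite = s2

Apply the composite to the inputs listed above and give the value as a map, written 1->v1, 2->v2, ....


1->1, 2->1, 3->1


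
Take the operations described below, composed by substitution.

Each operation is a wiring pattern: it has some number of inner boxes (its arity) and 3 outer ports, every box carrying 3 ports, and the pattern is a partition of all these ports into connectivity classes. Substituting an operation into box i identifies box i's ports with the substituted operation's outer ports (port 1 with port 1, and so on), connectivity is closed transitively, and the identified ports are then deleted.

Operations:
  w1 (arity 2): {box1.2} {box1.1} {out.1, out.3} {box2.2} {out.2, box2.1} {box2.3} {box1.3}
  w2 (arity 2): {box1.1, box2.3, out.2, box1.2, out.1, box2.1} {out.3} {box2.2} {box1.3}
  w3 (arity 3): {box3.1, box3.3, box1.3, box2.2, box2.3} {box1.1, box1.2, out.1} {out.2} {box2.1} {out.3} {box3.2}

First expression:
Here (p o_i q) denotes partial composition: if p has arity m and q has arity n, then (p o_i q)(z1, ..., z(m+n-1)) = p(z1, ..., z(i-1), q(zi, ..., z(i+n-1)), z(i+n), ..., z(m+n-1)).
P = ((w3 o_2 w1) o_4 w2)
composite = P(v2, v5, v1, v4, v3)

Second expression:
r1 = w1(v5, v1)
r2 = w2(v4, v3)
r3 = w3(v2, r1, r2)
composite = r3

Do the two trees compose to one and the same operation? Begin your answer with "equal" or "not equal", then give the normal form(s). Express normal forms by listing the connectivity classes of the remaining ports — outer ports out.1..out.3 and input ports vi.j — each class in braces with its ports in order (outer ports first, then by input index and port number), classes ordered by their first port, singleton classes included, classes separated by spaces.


equal; both compose to {out.1, v2.1, v2.2} {out.2} {out.3} {v1.1, v2.3, v3.1, v3.3, v4.1, v4.2} {v1.2} {v1.3} {v3.2} {v4.3} {v5.1} {v5.2} {v5.3}

The first composite normalizes to {out.1, v2.1, v2.2} {out.2} {out.3} {v1.1, v2.3, v3.1, v3.3, v4.1, v4.2} {v1.2} {v1.3} {v3.2} {v4.3} {v5.1} {v5.2} {v5.3}
The second composite normalizes to {out.1, v2.1, v2.2} {out.2} {out.3} {v1.1, v2.3, v3.1, v3.3, v4.1, v4.2} {v1.2} {v1.3} {v3.2} {v4.3} {v5.1} {v5.2} {v5.3}
Identical normal forms: equal.


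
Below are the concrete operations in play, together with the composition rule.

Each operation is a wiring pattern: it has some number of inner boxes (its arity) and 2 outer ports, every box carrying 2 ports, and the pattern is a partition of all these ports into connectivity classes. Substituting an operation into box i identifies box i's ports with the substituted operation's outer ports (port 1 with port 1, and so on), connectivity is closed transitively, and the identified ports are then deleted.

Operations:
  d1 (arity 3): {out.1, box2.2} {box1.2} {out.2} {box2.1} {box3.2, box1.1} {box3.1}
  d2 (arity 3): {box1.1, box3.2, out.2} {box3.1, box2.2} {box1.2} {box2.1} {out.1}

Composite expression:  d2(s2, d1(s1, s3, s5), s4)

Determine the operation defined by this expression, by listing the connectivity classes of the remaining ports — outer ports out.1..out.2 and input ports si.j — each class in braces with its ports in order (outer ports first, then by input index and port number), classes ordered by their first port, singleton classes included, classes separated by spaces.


After gluing at d2, chains via deleted ports link the s-ports.
composing d1 on (s1, s3, s5), with out.j its own outer ports: {out.1, s3.2} {out.2} {s1.1, s5.2} {s1.2} {s3.1} {s5.1}
composing d2 on (s2, s1, s3, s5, s4), with out.j its own outer ports: {out.1} {out.2, s2.1, s4.2} {s1.1, s5.2} {s1.2} {s2.2} {s3.1} {s3.2} {s4.1} {s5.1}

{out.1} {out.2, s2.1, s4.2} {s1.1, s5.2} {s1.2} {s2.2} {s3.1} {s3.2} {s4.1} {s5.1}


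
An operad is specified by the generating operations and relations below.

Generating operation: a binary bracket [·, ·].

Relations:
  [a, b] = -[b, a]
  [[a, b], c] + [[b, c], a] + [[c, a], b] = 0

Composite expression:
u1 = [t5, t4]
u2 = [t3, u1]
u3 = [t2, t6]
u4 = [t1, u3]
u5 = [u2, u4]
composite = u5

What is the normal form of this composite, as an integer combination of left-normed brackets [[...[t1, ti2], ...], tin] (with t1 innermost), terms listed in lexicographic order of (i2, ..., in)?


[[[[[t1, t2], t6], t3], t4], t5] - [[[[[t1, t2], t6], t3], t5], t4] - [[[[[t1, t2], t6], t4], t5], t3] + [[[[[t1, t2], t6], t5], t4], t3] - [[[[[t1, t6], t2], t3], t4], t5] + [[[[[t1, t6], t2], t3], t5], t4] + [[[[[t1, t6], t2], t4], t5], t3] - [[[[[t1, t6], t2], t5], t4], t3]


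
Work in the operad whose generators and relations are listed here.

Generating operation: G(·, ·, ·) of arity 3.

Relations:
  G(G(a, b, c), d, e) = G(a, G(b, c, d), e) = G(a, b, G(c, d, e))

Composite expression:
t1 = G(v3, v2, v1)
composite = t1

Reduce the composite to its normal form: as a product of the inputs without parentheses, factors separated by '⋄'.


v3 ⋄ v2 ⋄ v1

Key point: G is associative — brackets drop, the v-order remains.
G(v3, v2, v1) reduces to v3 ⋄ v2 ⋄ v1


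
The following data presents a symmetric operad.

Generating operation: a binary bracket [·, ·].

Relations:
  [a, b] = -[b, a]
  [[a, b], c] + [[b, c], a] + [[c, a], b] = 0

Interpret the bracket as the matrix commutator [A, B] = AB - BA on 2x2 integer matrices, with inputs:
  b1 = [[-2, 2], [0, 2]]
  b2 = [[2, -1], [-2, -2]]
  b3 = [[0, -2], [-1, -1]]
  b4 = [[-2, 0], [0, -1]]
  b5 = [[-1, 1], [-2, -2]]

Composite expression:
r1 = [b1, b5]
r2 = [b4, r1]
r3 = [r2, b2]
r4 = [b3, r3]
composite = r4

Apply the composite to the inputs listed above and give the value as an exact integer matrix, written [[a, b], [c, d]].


[[40, -104], [72, -40]]


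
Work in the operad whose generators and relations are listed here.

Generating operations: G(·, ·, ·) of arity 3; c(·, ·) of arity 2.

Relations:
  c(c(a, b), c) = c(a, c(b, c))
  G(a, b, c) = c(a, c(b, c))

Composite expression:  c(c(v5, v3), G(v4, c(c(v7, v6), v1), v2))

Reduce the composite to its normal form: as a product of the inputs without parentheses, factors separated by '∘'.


All parenthesizations of c agree; list the v-inputs left to right.
c(v5, v3) flattens to v5 ∘ v3
c(v7, v6) flattens to v7 ∘ v6
c(c(v7, v6), v1) flattens to v7 ∘ v6 ∘ v1
G(v4, c(c(v7, v6), v1), v2) flattens to v4 ∘ v7 ∘ v6 ∘ v1 ∘ v2
c(c(v5, v3), G(v4, c(c(v7, v6), v1), v2)) flattens to v5 ∘ v3 ∘ v4 ∘ v7 ∘ v6 ∘ v1 ∘ v2

v5 ∘ v3 ∘ v4 ∘ v7 ∘ v6 ∘ v1 ∘ v2


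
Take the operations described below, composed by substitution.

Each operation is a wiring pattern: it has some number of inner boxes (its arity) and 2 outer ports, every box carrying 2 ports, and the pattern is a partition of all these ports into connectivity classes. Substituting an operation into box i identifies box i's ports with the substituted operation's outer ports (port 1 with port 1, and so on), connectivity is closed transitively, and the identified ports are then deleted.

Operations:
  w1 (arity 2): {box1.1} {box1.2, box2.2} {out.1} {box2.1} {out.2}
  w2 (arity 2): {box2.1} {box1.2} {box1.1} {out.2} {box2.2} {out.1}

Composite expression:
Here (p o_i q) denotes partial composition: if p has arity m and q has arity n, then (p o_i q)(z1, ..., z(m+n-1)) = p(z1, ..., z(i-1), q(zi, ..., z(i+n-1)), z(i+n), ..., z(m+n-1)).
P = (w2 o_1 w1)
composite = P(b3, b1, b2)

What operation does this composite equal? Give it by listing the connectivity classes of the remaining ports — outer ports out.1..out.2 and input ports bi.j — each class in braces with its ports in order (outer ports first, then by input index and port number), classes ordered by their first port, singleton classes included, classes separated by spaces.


{out.1} {out.2} {b1.1} {b1.2, b3.2} {b2.1} {b2.2} {b3.1}

After gluing at w2, chains via deleted ports link the b-ports.
the subtree at w1 composes to {out.1} {out.2} {b1.1} {b1.2, b3.2} {b3.1} on (b3, b1); out.j = own outer ports
the subtree at w2 composes to {out.1} {out.2} {b1.1} {b1.2, b3.2} {b2.1} {b2.2} {b3.1} on (b3, b1, b2); out.j = own outer ports


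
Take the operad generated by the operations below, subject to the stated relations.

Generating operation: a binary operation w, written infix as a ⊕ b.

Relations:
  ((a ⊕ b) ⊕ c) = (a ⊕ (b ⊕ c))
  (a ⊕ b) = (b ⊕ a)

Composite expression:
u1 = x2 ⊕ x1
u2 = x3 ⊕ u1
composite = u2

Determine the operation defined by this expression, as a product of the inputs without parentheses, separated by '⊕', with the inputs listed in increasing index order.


x1 ⊕ x2 ⊕ x3

Reordering under w is free, so list the x-inputs canonically.
(x2 ⊕ x1) collapses to x2 ⊕ x1
(x3 ⊕ (x2 ⊕ x1)) collapses to x3 ⊕ x2 ⊕ x1
rearranged into index order: x1 ⊕ x2 ⊕ x3


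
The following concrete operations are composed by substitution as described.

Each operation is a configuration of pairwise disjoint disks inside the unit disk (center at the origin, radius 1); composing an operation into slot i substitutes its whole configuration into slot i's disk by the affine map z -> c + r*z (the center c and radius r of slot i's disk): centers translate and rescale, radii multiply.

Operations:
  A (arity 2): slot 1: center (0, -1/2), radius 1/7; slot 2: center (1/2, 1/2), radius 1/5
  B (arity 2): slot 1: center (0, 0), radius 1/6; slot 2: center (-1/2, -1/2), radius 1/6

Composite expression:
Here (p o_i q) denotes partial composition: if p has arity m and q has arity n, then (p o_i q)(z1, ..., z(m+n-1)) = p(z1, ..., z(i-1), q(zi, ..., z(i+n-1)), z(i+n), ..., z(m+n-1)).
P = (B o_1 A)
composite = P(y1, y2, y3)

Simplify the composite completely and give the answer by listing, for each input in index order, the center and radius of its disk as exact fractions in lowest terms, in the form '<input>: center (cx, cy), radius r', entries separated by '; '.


y1: center (0, -1/12), radius 1/42; y2: center (1/12, 1/12), radius 1/30; y3: center (-1/2, -1/2), radius 1/6


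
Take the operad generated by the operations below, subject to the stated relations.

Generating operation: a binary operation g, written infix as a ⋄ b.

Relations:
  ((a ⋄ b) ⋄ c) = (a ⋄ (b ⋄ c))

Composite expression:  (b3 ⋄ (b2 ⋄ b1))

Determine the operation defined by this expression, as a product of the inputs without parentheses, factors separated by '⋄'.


b3 ⋄ b2 ⋄ b1

Every regrouping of g is equal, so read the b-inputs in written order.
(b2 ⋄ b1) linearizes to b2 ⋄ b1
(b3 ⋄ (b2 ⋄ b1)) linearizes to b3 ⋄ b2 ⋄ b1


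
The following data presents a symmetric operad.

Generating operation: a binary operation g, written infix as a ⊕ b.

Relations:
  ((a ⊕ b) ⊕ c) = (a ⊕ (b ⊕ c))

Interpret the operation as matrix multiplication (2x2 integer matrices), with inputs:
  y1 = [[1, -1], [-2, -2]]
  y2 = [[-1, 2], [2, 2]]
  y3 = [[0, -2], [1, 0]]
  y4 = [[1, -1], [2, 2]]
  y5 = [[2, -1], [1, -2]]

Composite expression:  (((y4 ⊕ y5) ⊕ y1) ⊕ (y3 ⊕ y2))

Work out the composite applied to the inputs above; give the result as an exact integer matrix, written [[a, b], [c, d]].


[[7, -2], [-78, -60]]


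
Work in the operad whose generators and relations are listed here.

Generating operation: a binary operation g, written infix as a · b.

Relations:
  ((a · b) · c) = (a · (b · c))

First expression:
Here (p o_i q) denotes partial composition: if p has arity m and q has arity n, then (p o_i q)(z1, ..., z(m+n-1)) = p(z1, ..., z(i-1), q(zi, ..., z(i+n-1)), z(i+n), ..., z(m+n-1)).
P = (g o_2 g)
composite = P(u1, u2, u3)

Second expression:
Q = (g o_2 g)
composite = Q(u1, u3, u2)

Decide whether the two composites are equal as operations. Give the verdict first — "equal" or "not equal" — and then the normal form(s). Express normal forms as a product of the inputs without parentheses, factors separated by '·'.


not equal; the first gives u1 · u2 · u3 and the second u1 · u3 · u2

The first expression reduces to u1 · u2 · u3
The second expression reduces to u1 · u3 · u2
They disagree, so not equal.


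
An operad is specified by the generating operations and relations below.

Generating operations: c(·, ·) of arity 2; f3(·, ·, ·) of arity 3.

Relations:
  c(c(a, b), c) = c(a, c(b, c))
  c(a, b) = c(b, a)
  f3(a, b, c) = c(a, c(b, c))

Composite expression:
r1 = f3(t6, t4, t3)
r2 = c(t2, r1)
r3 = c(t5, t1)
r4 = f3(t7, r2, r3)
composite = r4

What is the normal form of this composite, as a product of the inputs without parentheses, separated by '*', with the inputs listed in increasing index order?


t1 * t2 * t3 * t4 * t5 * t6 * t7


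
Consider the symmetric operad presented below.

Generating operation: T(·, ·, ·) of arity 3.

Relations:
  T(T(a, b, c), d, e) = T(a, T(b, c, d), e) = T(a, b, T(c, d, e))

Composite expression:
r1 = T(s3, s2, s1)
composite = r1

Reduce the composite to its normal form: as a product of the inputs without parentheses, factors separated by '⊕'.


s3 ⊕ s2 ⊕ s1


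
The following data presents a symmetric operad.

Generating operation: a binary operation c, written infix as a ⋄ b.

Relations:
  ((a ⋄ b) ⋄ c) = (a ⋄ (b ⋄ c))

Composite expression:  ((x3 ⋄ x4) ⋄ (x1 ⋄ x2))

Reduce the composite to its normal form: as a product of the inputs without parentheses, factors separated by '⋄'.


x3 ⋄ x4 ⋄ x1 ⋄ x2


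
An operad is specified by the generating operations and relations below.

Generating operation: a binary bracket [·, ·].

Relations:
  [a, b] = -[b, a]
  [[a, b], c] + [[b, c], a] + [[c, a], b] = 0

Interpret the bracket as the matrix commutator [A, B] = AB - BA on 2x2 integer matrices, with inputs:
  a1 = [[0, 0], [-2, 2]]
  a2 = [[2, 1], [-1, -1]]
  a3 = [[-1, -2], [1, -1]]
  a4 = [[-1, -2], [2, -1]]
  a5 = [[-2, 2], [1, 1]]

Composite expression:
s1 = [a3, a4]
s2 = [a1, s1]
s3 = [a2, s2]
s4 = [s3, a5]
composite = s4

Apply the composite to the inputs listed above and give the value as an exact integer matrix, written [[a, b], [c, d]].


[a3, a4] = [[-2, 0], [0, 2]]
[a1, [a3, a4]] = [[0, 0], [8, 0]]
[a2, [a1, [a3, a4]]] = [[8, 0], [-24, -8]]
[[a2, [a1, [a3, a4]]], a5] = [[48, 32], [56, -48]]

[[48, 32], [56, -48]]


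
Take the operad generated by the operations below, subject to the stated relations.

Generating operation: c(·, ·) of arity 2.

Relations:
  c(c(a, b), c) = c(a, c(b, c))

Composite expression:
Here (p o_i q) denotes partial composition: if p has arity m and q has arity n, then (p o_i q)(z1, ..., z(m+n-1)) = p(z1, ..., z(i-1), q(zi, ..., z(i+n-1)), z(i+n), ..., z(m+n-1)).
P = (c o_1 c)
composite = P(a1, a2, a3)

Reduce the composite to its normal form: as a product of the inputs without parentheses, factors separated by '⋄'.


a1 ⋄ a2 ⋄ a3

Under associativity of c, the answer is the a's in reading order.
c(a1, a2) spells out as a1 ⋄ a2
c(c(a1, a2), a3) spells out as a1 ⋄ a2 ⋄ a3


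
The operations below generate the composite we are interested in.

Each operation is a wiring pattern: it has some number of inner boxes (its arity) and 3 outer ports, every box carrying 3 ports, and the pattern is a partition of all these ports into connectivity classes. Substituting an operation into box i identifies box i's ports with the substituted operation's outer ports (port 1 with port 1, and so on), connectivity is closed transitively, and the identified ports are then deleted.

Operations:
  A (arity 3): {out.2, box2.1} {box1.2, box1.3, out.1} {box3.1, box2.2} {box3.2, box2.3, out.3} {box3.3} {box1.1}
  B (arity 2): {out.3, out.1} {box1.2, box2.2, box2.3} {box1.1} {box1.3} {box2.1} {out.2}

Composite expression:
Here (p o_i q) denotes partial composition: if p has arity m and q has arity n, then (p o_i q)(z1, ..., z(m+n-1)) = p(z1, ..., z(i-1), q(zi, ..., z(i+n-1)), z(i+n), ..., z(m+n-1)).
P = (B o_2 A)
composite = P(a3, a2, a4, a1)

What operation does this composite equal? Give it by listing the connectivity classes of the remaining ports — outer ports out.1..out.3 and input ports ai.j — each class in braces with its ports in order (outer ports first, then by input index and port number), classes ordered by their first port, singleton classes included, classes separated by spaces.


Reachability decides: close wires over B-identified ports.
A over (a2, a4, a1) gives {out.1, a2.2, a2.3} {out.2, a4.1} {out.3, a1.2, a4.3} {a1.1, a4.2} {a1.3} {a2.1}, out.j being that stage's outer ports
B over (a3, a2, a4, a1) gives {out.1, out.3} {out.2} {a1.1, a4.2} {a1.2, a3.2, a4.1, a4.3} {a1.3} {a2.1} {a2.2, a2.3} {a3.1} {a3.3}, out.j being that stage's outer ports

{out.1, out.3} {out.2} {a1.1, a4.2} {a1.2, a3.2, a4.1, a4.3} {a1.3} {a2.1} {a2.2, a2.3} {a3.1} {a3.3}


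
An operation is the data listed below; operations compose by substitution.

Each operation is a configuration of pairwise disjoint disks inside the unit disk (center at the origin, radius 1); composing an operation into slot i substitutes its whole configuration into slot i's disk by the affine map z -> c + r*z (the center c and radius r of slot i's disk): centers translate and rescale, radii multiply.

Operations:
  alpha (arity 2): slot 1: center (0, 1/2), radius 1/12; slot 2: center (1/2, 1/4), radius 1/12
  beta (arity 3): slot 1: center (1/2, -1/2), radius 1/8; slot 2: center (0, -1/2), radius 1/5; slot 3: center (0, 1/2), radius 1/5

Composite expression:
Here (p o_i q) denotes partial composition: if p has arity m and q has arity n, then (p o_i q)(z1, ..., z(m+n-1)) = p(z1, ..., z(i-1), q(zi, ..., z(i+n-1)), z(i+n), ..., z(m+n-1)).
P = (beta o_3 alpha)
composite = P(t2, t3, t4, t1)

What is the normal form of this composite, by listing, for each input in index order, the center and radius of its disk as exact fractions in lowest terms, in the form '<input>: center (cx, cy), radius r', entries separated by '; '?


t1: center (1/10, 11/20), radius 1/60; t2: center (1/2, -1/2), radius 1/8; t3: center (0, -1/2), radius 1/5; t4: center (0, 3/5), radius 1/60

Below beta, radii multiply path by path; the t-disk centers shift.
t2: after 1 affine step, its disk has center (1/2, -1/2), radius 1/8
t3: after 1 affine step, its disk has center (0, -1/2), radius 1/5
t4: after 2 affine steps, its disk has center (0, 3/5), radius 1/60
t1: after 2 affine steps, its disk has center (1/10, 11/20), radius 1/60


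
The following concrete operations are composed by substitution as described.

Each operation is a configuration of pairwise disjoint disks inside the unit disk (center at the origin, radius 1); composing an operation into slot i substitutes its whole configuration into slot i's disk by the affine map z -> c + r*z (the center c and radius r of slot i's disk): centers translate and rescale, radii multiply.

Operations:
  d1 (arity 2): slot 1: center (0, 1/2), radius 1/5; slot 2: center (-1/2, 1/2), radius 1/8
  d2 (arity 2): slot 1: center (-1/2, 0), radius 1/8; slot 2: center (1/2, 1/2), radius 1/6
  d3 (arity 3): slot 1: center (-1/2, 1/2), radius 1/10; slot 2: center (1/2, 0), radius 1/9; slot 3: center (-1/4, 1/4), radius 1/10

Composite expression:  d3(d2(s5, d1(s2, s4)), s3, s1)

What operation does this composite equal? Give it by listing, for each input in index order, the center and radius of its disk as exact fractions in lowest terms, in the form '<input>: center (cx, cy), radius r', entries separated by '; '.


Follow each s-input down from d3: c' goes to c + r*c', radius to r*r'.
tracing s5 down its 2-map path: center (-11/20, 1/2), radius 1/80
tracing s2 down its 3-map path: center (-9/20, 67/120), radius 1/300
tracing s4 down its 3-map path: center (-11/24, 67/120), radius 1/480
tracing s3 down its 1-map path: center (1/2, 0), radius 1/9
tracing s1 down its 1-map path: center (-1/4, 1/4), radius 1/10

s1: center (-1/4, 1/4), radius 1/10; s2: center (-9/20, 67/120), radius 1/300; s3: center (1/2, 0), radius 1/9; s4: center (-11/24, 67/120), radius 1/480; s5: center (-11/20, 1/2), radius 1/80


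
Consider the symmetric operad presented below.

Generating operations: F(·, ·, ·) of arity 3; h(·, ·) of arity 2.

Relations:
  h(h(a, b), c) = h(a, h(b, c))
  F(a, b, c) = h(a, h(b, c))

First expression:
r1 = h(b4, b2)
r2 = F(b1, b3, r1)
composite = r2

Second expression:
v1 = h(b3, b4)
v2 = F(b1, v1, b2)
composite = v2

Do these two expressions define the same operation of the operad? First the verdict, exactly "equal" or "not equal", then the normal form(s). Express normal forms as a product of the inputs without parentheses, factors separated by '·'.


equal: each reduces to b1 · b3 · b4 · b2

The first expression reduces to b1 · b3 · b4 · b2
The second expression reduces to b1 · b3 · b4 · b2
One common form — equal.


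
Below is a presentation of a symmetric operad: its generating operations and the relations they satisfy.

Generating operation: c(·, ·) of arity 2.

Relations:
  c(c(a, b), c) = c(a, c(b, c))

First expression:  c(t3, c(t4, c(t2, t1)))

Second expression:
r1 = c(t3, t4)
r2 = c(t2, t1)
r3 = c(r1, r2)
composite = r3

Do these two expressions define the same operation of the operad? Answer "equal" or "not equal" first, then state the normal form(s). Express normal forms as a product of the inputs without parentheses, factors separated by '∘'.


equal; the common form is t3 ∘ t4 ∘ t2 ∘ t1

The first composite normalizes to t3 ∘ t4 ∘ t2 ∘ t1
The second composite normalizes to t3 ∘ t4 ∘ t2 ∘ t1
One common form — equal.


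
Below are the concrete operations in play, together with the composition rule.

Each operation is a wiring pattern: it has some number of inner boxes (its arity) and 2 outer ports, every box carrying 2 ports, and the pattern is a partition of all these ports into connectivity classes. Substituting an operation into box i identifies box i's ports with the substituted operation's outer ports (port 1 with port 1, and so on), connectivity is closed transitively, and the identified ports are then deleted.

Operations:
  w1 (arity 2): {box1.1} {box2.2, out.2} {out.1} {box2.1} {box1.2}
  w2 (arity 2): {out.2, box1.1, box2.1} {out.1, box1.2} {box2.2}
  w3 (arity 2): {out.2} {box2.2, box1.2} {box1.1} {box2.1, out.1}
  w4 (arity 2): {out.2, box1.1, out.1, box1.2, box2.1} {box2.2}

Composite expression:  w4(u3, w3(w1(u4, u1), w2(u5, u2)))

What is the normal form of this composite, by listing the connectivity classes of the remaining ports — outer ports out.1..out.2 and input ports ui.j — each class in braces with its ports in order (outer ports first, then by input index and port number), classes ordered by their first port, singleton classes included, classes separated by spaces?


{out.1, out.2, u3.1, u3.2, u5.2} {u1.1} {u1.2, u2.1, u5.1} {u2.2} {u4.1} {u4.2}

After gluing at w4, chains via deleted ports link the u-ports.
stage w1: inputs (u4, u1), connectivity {out.1} {out.2, u1.2} {u1.1} {u4.1} {u4.2}, out.j its boundary
stage w2: inputs (u5, u2), connectivity {out.1, u5.2} {out.2, u2.1, u5.1} {u2.2}, out.j its boundary
stage w3: inputs (u4, u1, u5, u2), connectivity {out.1, u5.2} {out.2} {u1.1} {u1.2, u2.1, u5.1} {u2.2} {u4.1} {u4.2}, out.j its boundary
stage w4: inputs (u3, u4, u1, u5, u2), connectivity {out.1, out.2, u3.1, u3.2, u5.2} {u1.1} {u1.2, u2.1, u5.1} {u2.2} {u4.1} {u4.2}, out.j its boundary
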